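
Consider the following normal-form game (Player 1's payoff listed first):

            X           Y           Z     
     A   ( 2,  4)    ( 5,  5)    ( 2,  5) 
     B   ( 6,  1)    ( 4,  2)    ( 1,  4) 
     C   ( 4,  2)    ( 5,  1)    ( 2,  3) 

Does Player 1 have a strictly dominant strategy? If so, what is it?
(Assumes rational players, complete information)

No strictly dominant strategy exists for Player 1

Work:
A strategy strictly dominates another if it gives a strictly higher payoff against every opponent action. Compare each pair of P1's strategies column-by-column:
  A vs B: [2 vs 6, 5 vs 4, 2 vs 1] → A does not strictly dominate B (column X: 2 ≤ 6)
  A vs C: [2 vs 4, 5 vs 5, 2 vs 2] → A does not strictly dominate C (column X: 2 ≤ 4)
  B vs A: [6 vs 2, 4 vs 5, 1 vs 2] → B does not strictly dominate A (column Y: 4 ≤ 5)
  B vs C: [6 vs 4, 4 vs 5, 1 vs 2] → B does not strictly dominate C (column Y: 4 ≤ 5)
  C vs A: [4 vs 2, 5 vs 5, 2 vs 2] → C does not strictly dominate A (column Y: 5 ≤ 5)
  C vs B: [4 vs 6, 5 vs 4, 2 vs 1] → C does not strictly dominate B (column X: 4 ≤ 6)
No single strategy strictly dominates all others → no strictly dominant strategy.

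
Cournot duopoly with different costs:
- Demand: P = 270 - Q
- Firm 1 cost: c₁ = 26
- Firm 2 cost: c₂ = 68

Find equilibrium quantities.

q₁* = 95.33, q₂* = 53.33

Work:
Reaction: q₁ = (270 - 26 - q₂)/2
Reaction: q₂ = (270 - 68 - q₁)/2
Solve simultaneously:
q₁* = (270 - 2×26 + 68)/3 = 95.33
q₂* = (270 - 2×68 + 26)/3 = 53.33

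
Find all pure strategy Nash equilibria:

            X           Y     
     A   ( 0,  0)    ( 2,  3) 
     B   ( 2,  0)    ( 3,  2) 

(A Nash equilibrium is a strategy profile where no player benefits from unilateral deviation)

Nash equilibrium: (B, Y)

Work:
Best responses:
  P1 vs X: payoffs [0, 2] → best response B (payoff 2)
  P1 vs Y: payoffs [2, 3] → best response B (payoff 3)
  P2 vs A: payoffs [0, 3] → best response Y (payoff 3)
  P2 vs B: payoffs [0, 2] → best response Y (payoff 2)
Mutual best responses: (B,Y) → Nash equilibria.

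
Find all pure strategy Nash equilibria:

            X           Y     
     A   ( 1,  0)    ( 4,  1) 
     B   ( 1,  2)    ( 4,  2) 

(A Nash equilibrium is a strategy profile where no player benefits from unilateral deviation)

Nash equilibrium: (A, Y), (B, X), (B, Y)

Work:
Best responses:
  P1 vs X: payoffs [1, 1] → best response A/B (payoff 1)
  P1 vs Y: payoffs [4, 4] → best response A/B (payoff 4)
  P2 vs A: payoffs [0, 1] → best response Y (payoff 1)
  P2 vs B: payoffs [2, 2] → best response X/Y (payoff 2)
Mutual best responses: (A,Y), (B,X), (B,Y) → Nash equilibria.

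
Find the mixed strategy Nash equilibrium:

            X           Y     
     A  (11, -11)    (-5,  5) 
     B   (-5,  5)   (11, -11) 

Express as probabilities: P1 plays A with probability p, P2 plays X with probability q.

p = 0.5, q = 0.5

Work:
Find probabilities that make opponent indifferent:
P2 chooses q to make P1 indifferent between A and B
P1 chooses p to make P2 indifferent between X and Y
Mixed NE: P1 plays (A: 0.5, B: 0.5), P2 plays (X: 0.5, Y: 0.5)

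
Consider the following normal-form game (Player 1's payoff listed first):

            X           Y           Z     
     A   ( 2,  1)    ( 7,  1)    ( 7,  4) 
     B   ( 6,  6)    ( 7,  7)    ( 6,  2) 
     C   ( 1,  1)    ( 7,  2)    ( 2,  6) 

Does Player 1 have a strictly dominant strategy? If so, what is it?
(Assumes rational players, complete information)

No strictly dominant strategy exists for Player 1

Work:
A strategy strictly dominates another if it gives a strictly higher payoff against every opponent action. Compare each pair of P1's strategies column-by-column:
  A vs B: [2 vs 6, 7 vs 7, 7 vs 6] → A does not strictly dominate B (column X: 2 ≤ 6)
  A vs C: [2 vs 1, 7 vs 7, 7 vs 2] → A does not strictly dominate C (column Y: 7 ≤ 7)
  B vs A: [6 vs 2, 7 vs 7, 6 vs 7] → B does not strictly dominate A (column Y: 7 ≤ 7)
  B vs C: [6 vs 1, 7 vs 7, 6 vs 2] → B does not strictly dominate C (column Y: 7 ≤ 7)
  C vs A: [1 vs 2, 7 vs 7, 2 vs 7] → C does not strictly dominate A (column X: 1 ≤ 2)
  C vs B: [1 vs 6, 7 vs 7, 2 vs 6] → C does not strictly dominate B (column X: 1 ≤ 6)
No single strategy strictly dominates all others → no strictly dominant strategy.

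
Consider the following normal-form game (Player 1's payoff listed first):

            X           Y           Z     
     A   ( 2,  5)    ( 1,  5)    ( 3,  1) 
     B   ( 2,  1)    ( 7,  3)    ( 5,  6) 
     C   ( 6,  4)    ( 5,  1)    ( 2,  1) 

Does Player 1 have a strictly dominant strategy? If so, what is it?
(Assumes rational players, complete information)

No strictly dominant strategy exists for Player 1

Work:
A strategy strictly dominates another if it gives a strictly higher payoff against every opponent action. Compare each pair of P1's strategies column-by-column:
  A vs B: [2 vs 2, 1 vs 7, 3 vs 5] → A does not strictly dominate B (column X: 2 ≤ 2)
  A vs C: [2 vs 6, 1 vs 5, 3 vs 2] → A does not strictly dominate C (column X: 2 ≤ 6)
  B vs A: [2 vs 2, 7 vs 1, 5 vs 3] → B does not strictly dominate A (column X: 2 ≤ 2)
  B vs C: [2 vs 6, 7 vs 5, 5 vs 2] → B does not strictly dominate C (column X: 2 ≤ 6)
  C vs A: [6 vs 2, 5 vs 1, 2 vs 3] → C does not strictly dominate A (column Z: 2 ≤ 3)
  C vs B: [6 vs 2, 5 vs 7, 2 vs 5] → C does not strictly dominate B (column Y: 5 ≤ 7)
No single strategy strictly dominates all others → no strictly dominant strategy.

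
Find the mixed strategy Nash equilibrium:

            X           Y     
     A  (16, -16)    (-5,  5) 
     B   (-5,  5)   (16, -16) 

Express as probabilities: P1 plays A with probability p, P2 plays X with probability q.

p = 0.5, q = 0.5

Work:
Find probabilities that make opponent indifferent:
P2 chooses q to make P1 indifferent between A and B
P1 chooses p to make P2 indifferent between X and Y
Mixed NE: P1 plays (A: 0.5, B: 0.5), P2 plays (X: 0.5, Y: 0.5)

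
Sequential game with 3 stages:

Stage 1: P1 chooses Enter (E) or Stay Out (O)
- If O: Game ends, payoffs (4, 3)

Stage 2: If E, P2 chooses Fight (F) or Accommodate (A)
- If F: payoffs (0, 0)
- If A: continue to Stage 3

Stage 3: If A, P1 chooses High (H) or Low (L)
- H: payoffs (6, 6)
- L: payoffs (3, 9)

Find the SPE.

SPE: (E, A, H); Outcome (6, 6)

Work:
Stage 3: P1 chooses H (6 vs 3)
Stage 2: P2: F->0, A->6 (anticipating H). Choose A
Stage 1: P1: O->4, E->6 (anticipating A, H). Choose E
SPE path: E -> A -> H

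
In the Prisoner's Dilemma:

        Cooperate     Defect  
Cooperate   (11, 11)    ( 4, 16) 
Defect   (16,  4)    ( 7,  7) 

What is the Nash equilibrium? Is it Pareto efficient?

(Defect, Defect) is NE; not Pareto efficient

Work:
Defect dominates Cooperate for both players:
If P2 cooperates: Defect (16) > Cooperate (11)
If P2 defects: Defect (7) > Cooperate (4)
NE: (Defect, Defect) with payoff (7, 7)
But (Cooperate, Cooperate) = (11, 11) Pareto dominates (7, 7)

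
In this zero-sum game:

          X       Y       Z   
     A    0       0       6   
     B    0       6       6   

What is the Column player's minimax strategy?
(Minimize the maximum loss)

Column should play X, value = 0

Work:
Column player minimizes Row's maximum payoff:
Column X: max payoff to Row = 0
Column Y: max payoff to Row = 6
Column Z: max payoff to Row = 6
Minimum is 0, achieved by column X.
Minimax strategy: X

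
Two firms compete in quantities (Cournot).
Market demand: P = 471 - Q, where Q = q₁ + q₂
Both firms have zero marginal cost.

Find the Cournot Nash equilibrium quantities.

q₁* = q₂* = 157.0; P* = 157.0

Work:
Profit: π_i = P·q_i = (a - q_i - q_j)·q_i
FOC: ∂π_i/∂q_i = a - 2q_i - q_j = 0
Reaction function: q_i = (471 - q_j)/2
Symmetry: q* = 471/3 = 157.0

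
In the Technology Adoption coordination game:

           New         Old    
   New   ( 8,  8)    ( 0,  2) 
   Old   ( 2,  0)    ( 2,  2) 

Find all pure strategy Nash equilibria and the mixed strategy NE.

Pure NE: (New, New) and (Old, Old); Mixed NE: p = 0.25, q = 0.25

Work:
Check pure NE:
(New, New): (8, 8) - no unilateral deviation beneficial
(Old, Old): (2, 2) - no unilateral deviation beneficial
Mixed NE: P1 plays New with p = 0.25, P2 plays New with q = 0.25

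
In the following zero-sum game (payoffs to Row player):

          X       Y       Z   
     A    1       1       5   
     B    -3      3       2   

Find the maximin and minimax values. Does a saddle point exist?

Maximin = 1, Minimax = 1, Saddle: True

Work:
Row minimums: [1, -3] → maximin = 1
Column maximums: [1, 3, 5] → minimax = 1
Saddle point exists! Game value = 1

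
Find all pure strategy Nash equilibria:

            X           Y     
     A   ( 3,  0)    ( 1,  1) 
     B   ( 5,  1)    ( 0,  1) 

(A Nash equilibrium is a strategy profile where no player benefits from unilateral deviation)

Nash equilibrium: (A, Y), (B, X)

Work:
Best responses:
  P1 vs X: payoffs [3, 5] → best response B (payoff 5)
  P1 vs Y: payoffs [1, 0] → best response A (payoff 1)
  P2 vs A: payoffs [0, 1] → best response Y (payoff 1)
  P2 vs B: payoffs [1, 1] → best response X/Y (payoff 1)
Mutual best responses: (A,Y), (B,X) → Nash equilibria.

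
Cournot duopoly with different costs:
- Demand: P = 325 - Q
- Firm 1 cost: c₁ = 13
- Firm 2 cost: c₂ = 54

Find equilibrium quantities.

q₁* = 117.67, q₂* = 76.67

Work:
Reaction: q₁ = (325 - 13 - q₂)/2
Reaction: q₂ = (325 - 54 - q₁)/2
Solve simultaneously:
q₁* = (325 - 2×13 + 54)/3 = 117.67
q₂* = (325 - 2×54 + 13)/3 = 76.67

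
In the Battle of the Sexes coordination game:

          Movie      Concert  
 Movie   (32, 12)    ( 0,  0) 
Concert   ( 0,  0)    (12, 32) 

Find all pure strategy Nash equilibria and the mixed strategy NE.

Pure NE: (Movie, Movie) and (Concert, Concert); Mixed NE: p = 0.7273, q = 0.2727

Work:
Check pure NE:
(Movie, Movie): (32, 12) - no unilateral deviation beneficial
(Concert, Concert): (12, 32) - no unilateral deviation beneficial
Mixed NE: P1 plays Movie with p = 0.7273, P2 plays Movie with q = 0.2727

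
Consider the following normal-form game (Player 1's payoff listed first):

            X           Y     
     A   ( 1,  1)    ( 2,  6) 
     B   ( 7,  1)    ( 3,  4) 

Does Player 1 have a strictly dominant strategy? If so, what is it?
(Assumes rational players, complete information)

Yes, Player 1's strictly dominant strategy is B

Work:
A strategy strictly dominates another if it gives a strictly higher payoff against every opponent action. Compare each pair of P1's strategies column-by-column:
  A vs B: [1 vs 7, 2 vs 3] → A does not strictly dominate B (column X: 1 ≤ 7)
  B vs A: [7 vs 1, 3 vs 2] → B strictly dominates A
B strictly dominates every other strategy → strictly dominant.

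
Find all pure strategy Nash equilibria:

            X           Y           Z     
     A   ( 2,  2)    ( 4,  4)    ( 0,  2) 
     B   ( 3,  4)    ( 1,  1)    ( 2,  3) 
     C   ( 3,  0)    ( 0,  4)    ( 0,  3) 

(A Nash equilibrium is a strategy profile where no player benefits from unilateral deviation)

Nash equilibrium: (A, Y), (B, X)

Work:
Best responses:
  P1 vs X: payoffs [2, 3, 3] → best response B/C (payoff 3)
  P1 vs Y: payoffs [4, 1, 0] → best response A (payoff 4)
  P1 vs Z: payoffs [0, 2, 0] → best response B (payoff 2)
  P2 vs A: payoffs [2, 4, 2] → best response Y (payoff 4)
  P2 vs B: payoffs [4, 1, 3] → best response X (payoff 4)
  P2 vs C: payoffs [0, 4, 3] → best response Y (payoff 4)
Mutual best responses: (A,Y), (B,X) → Nash equilibria.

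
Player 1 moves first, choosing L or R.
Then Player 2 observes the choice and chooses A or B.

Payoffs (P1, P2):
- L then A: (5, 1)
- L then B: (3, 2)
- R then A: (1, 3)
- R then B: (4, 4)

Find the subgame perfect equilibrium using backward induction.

P1 plays R, P2 plays B after L and B after R; Payoff (4, 4)

Work:
Backward induction:
After L: P2 chooses B → P1 gets 3
After R: P2 chooses B → P1 gets 4
P1 chooses R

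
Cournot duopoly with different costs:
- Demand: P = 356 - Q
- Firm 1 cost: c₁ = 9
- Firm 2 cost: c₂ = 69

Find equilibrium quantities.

q₁* = 135.67, q₂* = 75.67

Work:
Reaction: q₁ = (356 - 9 - q₂)/2
Reaction: q₂ = (356 - 69 - q₁)/2
Solve simultaneously:
q₁* = (356 - 2×9 + 69)/3 = 135.67
q₂* = (356 - 2×69 + 9)/3 = 75.67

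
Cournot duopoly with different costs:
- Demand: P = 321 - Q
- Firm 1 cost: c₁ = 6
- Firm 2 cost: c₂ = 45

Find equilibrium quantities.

q₁* = 118.0, q₂* = 79.0

Work:
Reaction: q₁ = (321 - 6 - q₂)/2
Reaction: q₂ = (321 - 45 - q₁)/2
Solve simultaneously:
q₁* = (321 - 2×6 + 45)/3 = 118.0
q₂* = (321 - 2×45 + 6)/3 = 79.0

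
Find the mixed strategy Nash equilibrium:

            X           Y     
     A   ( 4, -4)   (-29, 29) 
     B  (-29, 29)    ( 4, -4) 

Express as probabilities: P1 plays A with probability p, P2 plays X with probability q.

p = 0.5, q = 0.5

Work:
Find probabilities that make opponent indifferent:
P2 chooses q to make P1 indifferent between A and B
P1 chooses p to make P2 indifferent between X and Y
Mixed NE: P1 plays (A: 0.5, B: 0.5), P2 plays (X: 0.5, Y: 0.5)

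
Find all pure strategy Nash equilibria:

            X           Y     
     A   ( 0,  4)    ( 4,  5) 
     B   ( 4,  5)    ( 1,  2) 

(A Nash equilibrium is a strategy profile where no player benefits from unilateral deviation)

Nash equilibrium: (A, Y), (B, X)

Work:
Best responses:
  P1 vs X: payoffs [0, 4] → best response B (payoff 4)
  P1 vs Y: payoffs [4, 1] → best response A (payoff 4)
  P2 vs A: payoffs [4, 5] → best response Y (payoff 5)
  P2 vs B: payoffs [5, 2] → best response X (payoff 5)
Mutual best responses: (A,Y), (B,X) → Nash equilibria.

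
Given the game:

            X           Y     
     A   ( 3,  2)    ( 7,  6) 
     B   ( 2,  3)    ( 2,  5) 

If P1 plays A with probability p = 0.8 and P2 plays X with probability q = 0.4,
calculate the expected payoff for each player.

E[P1] = 4.72, E[P2] = 4.36

Work:
E[P1] = p·q·π₁(A,X) + p·(1-q)·π₁(A,Y) + (1-p)·q·π₁(B,X) + (1-p)·(1-q)·π₁(B,Y)
= 0.8·0.4·3 + 0.8·0.6·7 + 0.2·0.4·2 + 0.2·0.6·2
= 4.72

E[P2] = 4.36 (similar calculation)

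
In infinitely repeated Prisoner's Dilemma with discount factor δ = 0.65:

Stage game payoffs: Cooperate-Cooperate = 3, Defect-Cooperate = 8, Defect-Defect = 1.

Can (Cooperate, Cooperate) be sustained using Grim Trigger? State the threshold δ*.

δ* = 0.7143; since δ = 0.65 < 0.7143, cooperation cannot be sustained

Work:
For Grim Trigger:
Cooperate forever: 3/(1-δ)
Defect then punished: 8 + 1·δ/(1-δ)
Need: 3/(1-δ) ≥ 8 + 1·δ/(1-δ)
Solving: δ ≥ (T-R)/(T-P) = (8-3)/(8-1) = 0.7143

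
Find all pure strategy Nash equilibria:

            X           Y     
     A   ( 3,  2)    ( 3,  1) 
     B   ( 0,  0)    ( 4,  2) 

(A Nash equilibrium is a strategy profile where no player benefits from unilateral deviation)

Nash equilibrium: (A, X), (B, Y)

Work:
Best responses:
  P1 vs X: payoffs [3, 0] → best response A (payoff 3)
  P1 vs Y: payoffs [3, 4] → best response B (payoff 4)
  P2 vs A: payoffs [2, 1] → best response X (payoff 2)
  P2 vs B: payoffs [0, 2] → best response Y (payoff 2)
Mutual best responses: (A,X), (B,Y) → Nash equilibria.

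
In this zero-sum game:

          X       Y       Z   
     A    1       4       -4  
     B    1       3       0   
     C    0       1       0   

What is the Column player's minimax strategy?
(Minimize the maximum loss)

Column should play Z, value = 0

Work:
Column player minimizes Row's maximum payoff:
Column X: max payoff to Row = 1
Column Y: max payoff to Row = 4
Column Z: max payoff to Row = 0
Minimum is 0, achieved by column Z.
Minimax strategy: Z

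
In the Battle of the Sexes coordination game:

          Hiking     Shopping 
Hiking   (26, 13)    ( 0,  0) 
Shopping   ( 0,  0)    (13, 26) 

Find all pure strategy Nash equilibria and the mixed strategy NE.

Pure NE: (Hiking, Hiking) and (Shopping, Shopping); Mixed NE: p = 0.6667, q = 0.3333

Work:
Check pure NE:
(Hiking, Hiking): (26, 13) - no unilateral deviation beneficial
(Shopping, Shopping): (13, 26) - no unilateral deviation beneficial
Mixed NE: P1 plays Hiking with p = 0.6667, P2 plays Hiking with q = 0.3333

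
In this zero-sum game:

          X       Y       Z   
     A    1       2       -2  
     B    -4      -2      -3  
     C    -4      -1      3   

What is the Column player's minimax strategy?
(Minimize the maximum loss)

Column should play X, value = 1

Work:
Column player minimizes Row's maximum payoff:
Column X: max payoff to Row = 1
Column Y: max payoff to Row = 2
Column Z: max payoff to Row = 3
Minimum is 1, achieved by column X.
Minimax strategy: X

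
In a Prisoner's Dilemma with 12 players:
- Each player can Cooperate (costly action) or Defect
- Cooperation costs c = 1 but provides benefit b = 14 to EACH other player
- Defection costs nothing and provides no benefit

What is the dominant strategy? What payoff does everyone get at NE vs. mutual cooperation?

Dominant: Defect; NE payoff = 0; Coop payoff = 153

Work:
Defect dominates (saves cost c = 1, benefit to others is external)
NE: All defect → everyone gets 0
If all cooperate: each receives (11)×14 - 1 = 153
Social dilemma: 153 > 0 but NE gives 0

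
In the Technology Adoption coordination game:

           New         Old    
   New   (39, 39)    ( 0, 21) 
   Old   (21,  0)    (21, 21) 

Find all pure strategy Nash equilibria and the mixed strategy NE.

Pure NE: (New, New) and (Old, Old); Mixed NE: p = 0.5385, q = 0.5385

Work:
Check pure NE:
(New, New): (39, 39) - no unilateral deviation beneficial
(Old, Old): (21, 21) - no unilateral deviation beneficial
Mixed NE: P1 plays New with p = 0.5385, P2 plays New with q = 0.5385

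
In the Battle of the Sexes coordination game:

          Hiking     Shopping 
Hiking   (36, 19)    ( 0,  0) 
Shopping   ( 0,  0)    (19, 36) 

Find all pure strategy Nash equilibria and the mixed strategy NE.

Pure NE: (Hiking, Hiking) and (Shopping, Shopping); Mixed NE: p = 0.6545, q = 0.3455

Work:
Check pure NE:
(Hiking, Hiking): (36, 19) - no unilateral deviation beneficial
(Shopping, Shopping): (19, 36) - no unilateral deviation beneficial
Mixed NE: P1 plays Hiking with p = 0.6545, P2 plays Hiking with q = 0.3455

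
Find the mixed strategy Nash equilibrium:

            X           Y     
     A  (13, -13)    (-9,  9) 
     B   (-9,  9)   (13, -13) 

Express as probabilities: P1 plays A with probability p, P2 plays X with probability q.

p = 0.5, q = 0.5

Work:
Find probabilities that make opponent indifferent:
P2 chooses q to make P1 indifferent between A and B
P1 chooses p to make P2 indifferent between X and Y
Mixed NE: P1 plays (A: 0.5, B: 0.5), P2 plays (X: 0.5, Y: 0.5)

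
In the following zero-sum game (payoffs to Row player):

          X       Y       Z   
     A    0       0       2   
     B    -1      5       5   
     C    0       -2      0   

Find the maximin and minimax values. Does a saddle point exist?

Maximin = 0, Minimax = 0, Saddle: True

Work:
Row minimums: [0, -1, -2] → maximin = 0
Column maximums: [0, 5, 5] → minimax = 0
Saddle point exists! Game value = 0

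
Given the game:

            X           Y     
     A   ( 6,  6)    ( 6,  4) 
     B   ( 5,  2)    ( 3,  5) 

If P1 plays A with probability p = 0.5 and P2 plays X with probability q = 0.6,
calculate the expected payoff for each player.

E[P1] = 5.1, E[P2] = 4.2

Work:
E[P1] = p·q·π₁(A,X) + p·(1-q)·π₁(A,Y) + (1-p)·q·π₁(B,X) + (1-p)·(1-q)·π₁(B,Y)
= 0.5·0.6·6 + 0.5·0.4·6 + 0.5·0.6·5 + 0.5·0.4·3
= 5.1

E[P2] = 4.2 (similar calculation)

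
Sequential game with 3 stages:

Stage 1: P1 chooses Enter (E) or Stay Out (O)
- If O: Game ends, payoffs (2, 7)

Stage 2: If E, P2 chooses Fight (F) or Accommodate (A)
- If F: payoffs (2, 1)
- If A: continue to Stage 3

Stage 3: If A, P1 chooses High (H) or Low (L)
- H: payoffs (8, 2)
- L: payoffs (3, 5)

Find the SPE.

SPE: (E, A, H); Outcome (8, 2)

Work:
Stage 3: P1 chooses H (8 vs 3)
Stage 2: P2: F->1, A->2 (anticipating H). Choose A
Stage 1: P1: O->2, E->8 (anticipating A, H). Choose E
SPE path: E -> A -> H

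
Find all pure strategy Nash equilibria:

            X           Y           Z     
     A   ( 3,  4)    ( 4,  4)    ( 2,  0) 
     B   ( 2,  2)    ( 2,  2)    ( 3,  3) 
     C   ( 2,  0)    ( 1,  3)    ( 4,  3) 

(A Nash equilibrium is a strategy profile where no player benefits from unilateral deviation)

Nash equilibrium: (A, X), (A, Y), (C, Z)

Work:
Best responses:
  P1 vs X: payoffs [3, 2, 2] → best response A (payoff 3)
  P1 vs Y: payoffs [4, 2, 1] → best response A (payoff 4)
  P1 vs Z: payoffs [2, 3, 4] → best response C (payoff 4)
  P2 vs A: payoffs [4, 4, 0] → best response X/Y (payoff 4)
  P2 vs B: payoffs [2, 2, 3] → best response Z (payoff 3)
  P2 vs C: payoffs [0, 3, 3] → best response Y/Z (payoff 3)
Mutual best responses: (A,X), (A,Y), (C,Z) → Nash equilibria.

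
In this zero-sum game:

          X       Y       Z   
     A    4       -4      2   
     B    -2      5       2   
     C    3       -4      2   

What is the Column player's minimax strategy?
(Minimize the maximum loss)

Column should play Z, value = 2

Work:
Column player minimizes Row's maximum payoff:
Column X: max payoff to Row = 4
Column Y: max payoff to Row = 5
Column Z: max payoff to Row = 2
Minimum is 2, achieved by column Z.
Minimax strategy: Z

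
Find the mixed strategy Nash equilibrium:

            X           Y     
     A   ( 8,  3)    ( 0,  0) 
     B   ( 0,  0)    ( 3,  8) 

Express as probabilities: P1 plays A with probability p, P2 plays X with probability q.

p = 0.7273, q = 0.2727

Work:
Find probabilities that make opponent indifferent:
P2 chooses q to make P1 indifferent between A and B
P1 chooses p to make P2 indifferent between X and Y
Mixed NE: P1 plays (A: 0.7273, B: 0.2727), P2 plays (X: 0.2727, Y: 0.7273)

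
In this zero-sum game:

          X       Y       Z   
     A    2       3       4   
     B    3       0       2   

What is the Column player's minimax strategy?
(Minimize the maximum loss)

Column should play X or Y (all achieve the minimum), value = 3

Work:
Column player minimizes Row's maximum payoff:
Column X: max payoff to Row = 3
Column Y: max payoff to Row = 3
Column Z: max payoff to Row = 4
Minimum is 3, achieved by columns X, Y (tied).
Each of X or Y is a minimax strategy.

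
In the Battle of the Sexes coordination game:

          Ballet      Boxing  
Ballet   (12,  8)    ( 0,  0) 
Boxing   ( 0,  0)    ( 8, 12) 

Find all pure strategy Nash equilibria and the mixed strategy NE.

Pure NE: (Ballet, Ballet) and (Boxing, Boxing); Mixed NE: p = 0.6, q = 0.4

Work:
Check pure NE:
(Ballet, Ballet): (12, 8) - no unilateral deviation beneficial
(Boxing, Boxing): (8, 12) - no unilateral deviation beneficial
Mixed NE: P1 plays Ballet with p = 0.6, P2 plays Ballet with q = 0.4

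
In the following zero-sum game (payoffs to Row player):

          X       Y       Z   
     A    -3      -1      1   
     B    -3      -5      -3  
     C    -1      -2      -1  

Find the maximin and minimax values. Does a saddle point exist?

Maximin = -2, Minimax = -1, Saddle: False

Work:
Row minimums: [-3, -5, -2] → maximin = -2
Column maximums: [-1, -1, 1] → minimax = -1
No saddle point (maximin ≠ minimax). Mixed strategy needed.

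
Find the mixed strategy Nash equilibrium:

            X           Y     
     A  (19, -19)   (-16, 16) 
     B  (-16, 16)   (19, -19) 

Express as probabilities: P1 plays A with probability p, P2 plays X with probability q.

p = 0.5, q = 0.5

Work:
Find probabilities that make opponent indifferent:
P2 chooses q to make P1 indifferent between A and B
P1 chooses p to make P2 indifferent between X and Y
Mixed NE: P1 plays (A: 0.5, B: 0.5), P2 plays (X: 0.5, Y: 0.5)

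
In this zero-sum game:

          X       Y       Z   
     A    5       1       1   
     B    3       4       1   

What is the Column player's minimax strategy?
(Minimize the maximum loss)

Column should play Z, value = 1

Work:
Column player minimizes Row's maximum payoff:
Column X: max payoff to Row = 5
Column Y: max payoff to Row = 4
Column Z: max payoff to Row = 1
Minimum is 1, achieved by column Z.
Minimax strategy: Z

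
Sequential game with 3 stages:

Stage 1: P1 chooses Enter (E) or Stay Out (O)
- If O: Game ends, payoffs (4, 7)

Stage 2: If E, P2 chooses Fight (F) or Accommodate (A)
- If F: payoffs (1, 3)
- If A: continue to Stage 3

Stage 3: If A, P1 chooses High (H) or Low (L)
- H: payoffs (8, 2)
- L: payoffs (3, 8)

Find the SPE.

SPE: (O, F, H); Outcome (4, 7)

Work:
Stage 3: P1 chooses H (8 vs 3)
Stage 2: P2: F->3, A->2 (anticipating H). Choose F
Stage 1: P1: O->4, E->1 (anticipating F, H). Choose O
SPE path: O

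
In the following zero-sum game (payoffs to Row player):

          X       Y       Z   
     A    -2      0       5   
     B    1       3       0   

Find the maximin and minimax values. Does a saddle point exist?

Maximin = 0, Minimax = 1, Saddle: False

Work:
Row minimums: [-2, 0] → maximin = 0
Column maximums: [1, 3, 5] → minimax = 1
No saddle point (maximin ≠ minimax). Mixed strategy needed.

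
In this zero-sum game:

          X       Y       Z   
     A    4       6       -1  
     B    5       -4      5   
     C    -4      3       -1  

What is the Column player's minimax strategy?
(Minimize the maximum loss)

Column should play X or Z (all achieve the minimum), value = 5

Work:
Column player minimizes Row's maximum payoff:
Column X: max payoff to Row = 5
Column Y: max payoff to Row = 6
Column Z: max payoff to Row = 5
Minimum is 5, achieved by columns X, Z (tied).
Each of X or Z is a minimax strategy.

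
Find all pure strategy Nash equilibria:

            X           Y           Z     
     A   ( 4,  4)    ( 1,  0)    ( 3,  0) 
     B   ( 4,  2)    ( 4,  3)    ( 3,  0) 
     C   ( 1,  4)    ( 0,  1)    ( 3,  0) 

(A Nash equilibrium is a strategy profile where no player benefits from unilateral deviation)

Nash equilibrium: (A, X), (B, Y)

Work:
Best responses:
  P1 vs X: payoffs [4, 4, 1] → best response A/B (payoff 4)
  P1 vs Y: payoffs [1, 4, 0] → best response B (payoff 4)
  P1 vs Z: payoffs [3, 3, 3] → best response A/B/C (payoff 3)
  P2 vs A: payoffs [4, 0, 0] → best response X (payoff 4)
  P2 vs B: payoffs [2, 3, 0] → best response Y (payoff 3)
  P2 vs C: payoffs [4, 1, 0] → best response X (payoff 4)
Mutual best responses: (A,X), (B,Y) → Nash equilibria.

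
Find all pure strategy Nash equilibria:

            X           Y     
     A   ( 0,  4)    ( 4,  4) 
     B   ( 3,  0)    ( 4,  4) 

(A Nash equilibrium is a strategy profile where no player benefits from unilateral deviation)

Nash equilibrium: (A, Y), (B, Y)

Work:
Best responses:
  P1 vs X: payoffs [0, 3] → best response B (payoff 3)
  P1 vs Y: payoffs [4, 4] → best response A/B (payoff 4)
  P2 vs A: payoffs [4, 4] → best response X/Y (payoff 4)
  P2 vs B: payoffs [0, 4] → best response Y (payoff 4)
Mutual best responses: (A,Y), (B,Y) → Nash equilibria.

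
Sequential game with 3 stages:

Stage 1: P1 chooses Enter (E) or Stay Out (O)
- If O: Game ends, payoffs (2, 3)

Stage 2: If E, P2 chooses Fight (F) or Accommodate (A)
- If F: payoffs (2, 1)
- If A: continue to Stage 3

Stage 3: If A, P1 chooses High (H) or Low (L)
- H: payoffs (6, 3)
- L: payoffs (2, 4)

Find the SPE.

SPE: (E, A, H); Outcome (6, 3)

Work:
Stage 3: P1 chooses H (6 vs 2)
Stage 2: P2: F->1, A->3 (anticipating H). Choose A
Stage 1: P1: O->2, E->6 (anticipating A, H). Choose E
SPE path: E -> A -> H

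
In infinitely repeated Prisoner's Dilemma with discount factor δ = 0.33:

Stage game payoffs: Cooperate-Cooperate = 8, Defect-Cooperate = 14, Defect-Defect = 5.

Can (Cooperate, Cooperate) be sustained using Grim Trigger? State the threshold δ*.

δ* = 0.6667; since δ = 0.33 < 0.6667, cooperation cannot be sustained

Work:
For Grim Trigger:
Cooperate forever: 8/(1-δ)
Defect then punished: 14 + 5·δ/(1-δ)
Need: 8/(1-δ) ≥ 14 + 5·δ/(1-δ)
Solving: δ ≥ (T-R)/(T-P) = (14-8)/(14-5) = 0.6667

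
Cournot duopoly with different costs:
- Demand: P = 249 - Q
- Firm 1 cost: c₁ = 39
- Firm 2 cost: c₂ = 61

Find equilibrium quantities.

q₁* = 77.33, q₂* = 55.33

Work:
Reaction: q₁ = (249 - 39 - q₂)/2
Reaction: q₂ = (249 - 61 - q₁)/2
Solve simultaneously:
q₁* = (249 - 2×39 + 61)/3 = 77.33
q₂* = (249 - 2×61 + 39)/3 = 55.33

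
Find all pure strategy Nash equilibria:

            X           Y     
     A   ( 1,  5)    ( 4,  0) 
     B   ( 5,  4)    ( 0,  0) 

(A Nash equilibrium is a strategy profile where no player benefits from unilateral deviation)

Nash equilibrium: (B, X)

Work:
Best responses:
  P1 vs X: payoffs [1, 5] → best response B (payoff 5)
  P1 vs Y: payoffs [4, 0] → best response A (payoff 4)
  P2 vs A: payoffs [5, 0] → best response X (payoff 5)
  P2 vs B: payoffs [4, 0] → best response X (payoff 4)
Mutual best responses: (B,X) → Nash equilibria.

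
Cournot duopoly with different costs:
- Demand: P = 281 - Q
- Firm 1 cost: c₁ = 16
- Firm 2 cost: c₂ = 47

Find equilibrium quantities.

q₁* = 98.67, q₂* = 67.67

Work:
Reaction: q₁ = (281 - 16 - q₂)/2
Reaction: q₂ = (281 - 47 - q₁)/2
Solve simultaneously:
q₁* = (281 - 2×16 + 47)/3 = 98.67
q₂* = (281 - 2×47 + 16)/3 = 67.67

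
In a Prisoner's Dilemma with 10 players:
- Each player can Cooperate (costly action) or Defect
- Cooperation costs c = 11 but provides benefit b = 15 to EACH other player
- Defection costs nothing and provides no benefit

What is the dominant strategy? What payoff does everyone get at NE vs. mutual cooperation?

Dominant: Defect; NE payoff = 0; Coop payoff = 124

Work:
Defect dominates (saves cost c = 11, benefit to others is external)
NE: All defect → everyone gets 0
If all cooperate: each receives (9)×15 - 11 = 124
Social dilemma: 124 > 0 but NE gives 0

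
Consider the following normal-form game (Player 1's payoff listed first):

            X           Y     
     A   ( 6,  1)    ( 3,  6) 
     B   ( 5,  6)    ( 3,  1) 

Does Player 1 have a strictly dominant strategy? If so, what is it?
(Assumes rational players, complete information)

No strictly dominant strategy exists for Player 1

Work:
A strategy strictly dominates another if it gives a strictly higher payoff against every opponent action. Compare each pair of P1's strategies column-by-column:
  A vs B: [6 vs 5, 3 vs 3] → A does not strictly dominate B (column Y: 3 ≤ 3)
  B vs A: [5 vs 6, 3 vs 3] → B does not strictly dominate A (column X: 5 ≤ 6)
No single strategy strictly dominates all others → no strictly dominant strategy.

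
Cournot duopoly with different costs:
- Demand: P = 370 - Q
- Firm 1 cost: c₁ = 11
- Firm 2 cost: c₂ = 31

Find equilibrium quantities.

q₁* = 126.33, q₂* = 106.33

Work:
Reaction: q₁ = (370 - 11 - q₂)/2
Reaction: q₂ = (370 - 31 - q₁)/2
Solve simultaneously:
q₁* = (370 - 2×11 + 31)/3 = 126.33
q₂* = (370 - 2×31 + 11)/3 = 106.33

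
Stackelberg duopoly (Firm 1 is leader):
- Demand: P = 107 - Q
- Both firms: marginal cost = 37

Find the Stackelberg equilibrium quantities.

q₁* (leader) = 35.0, q₂* (follower) = 17.5

Work:
Follower's reaction: q₂ = (a - c - q₁)/2
Leader substitutes: π₁ = q₁·(a - q₁ - (a-c-q₁)/2 - c)
FOC: q₁* = (107 - 37)/2 = 35.00
Then: q₂* = (107 - 37 - 35.0)/2 = 17.50
Leader has first-mover advantage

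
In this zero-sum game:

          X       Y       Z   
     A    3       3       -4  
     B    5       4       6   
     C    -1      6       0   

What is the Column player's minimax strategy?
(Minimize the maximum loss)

Column should play X, value = 5

Work:
Column player minimizes Row's maximum payoff:
Column X: max payoff to Row = 5
Column Y: max payoff to Row = 6
Column Z: max payoff to Row = 6
Minimum is 5, achieved by column X.
Minimax strategy: X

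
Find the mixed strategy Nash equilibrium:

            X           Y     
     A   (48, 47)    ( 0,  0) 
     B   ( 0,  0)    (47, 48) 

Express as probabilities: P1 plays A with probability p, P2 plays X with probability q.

p = 0.5053, q = 0.4947

Work:
Find probabilities that make opponent indifferent:
P2 chooses q to make P1 indifferent between A and B
P1 chooses p to make P2 indifferent between X and Y
Mixed NE: P1 plays (A: 0.5053, B: 0.4947), P2 plays (X: 0.4947, Y: 0.5053)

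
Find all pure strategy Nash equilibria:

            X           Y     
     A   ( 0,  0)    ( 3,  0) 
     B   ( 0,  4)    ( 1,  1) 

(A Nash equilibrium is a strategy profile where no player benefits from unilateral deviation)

Nash equilibrium: (A, X), (A, Y), (B, X)

Work:
Best responses:
  P1 vs X: payoffs [0, 0] → best response A/B (payoff 0)
  P1 vs Y: payoffs [3, 1] → best response A (payoff 3)
  P2 vs A: payoffs [0, 0] → best response X/Y (payoff 0)
  P2 vs B: payoffs [4, 1] → best response X (payoff 4)
Mutual best responses: (A,X), (A,Y), (B,X) → Nash equilibria.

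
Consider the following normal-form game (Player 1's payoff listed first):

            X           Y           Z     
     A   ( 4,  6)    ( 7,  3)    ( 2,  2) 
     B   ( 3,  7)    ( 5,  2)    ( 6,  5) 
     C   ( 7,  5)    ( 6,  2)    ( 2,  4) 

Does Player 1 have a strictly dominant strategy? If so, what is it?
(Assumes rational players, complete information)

No strictly dominant strategy exists for Player 1

Work:
A strategy strictly dominates another if it gives a strictly higher payoff against every opponent action. Compare each pair of P1's strategies column-by-column:
  A vs B: [4 vs 3, 7 vs 5, 2 vs 6] → A does not strictly dominate B (column Z: 2 ≤ 6)
  A vs C: [4 vs 7, 7 vs 6, 2 vs 2] → A does not strictly dominate C (column X: 4 ≤ 7)
  B vs A: [3 vs 4, 5 vs 7, 6 vs 2] → B does not strictly dominate A (column X: 3 ≤ 4)
  B vs C: [3 vs 7, 5 vs 6, 6 vs 2] → B does not strictly dominate C (column X: 3 ≤ 7)
  C vs A: [7 vs 4, 6 vs 7, 2 vs 2] → C does not strictly dominate A (column Y: 6 ≤ 7)
  C vs B: [7 vs 3, 6 vs 5, 2 vs 6] → C does not strictly dominate B (column Z: 2 ≤ 6)
No single strategy strictly dominates all others → no strictly dominant strategy.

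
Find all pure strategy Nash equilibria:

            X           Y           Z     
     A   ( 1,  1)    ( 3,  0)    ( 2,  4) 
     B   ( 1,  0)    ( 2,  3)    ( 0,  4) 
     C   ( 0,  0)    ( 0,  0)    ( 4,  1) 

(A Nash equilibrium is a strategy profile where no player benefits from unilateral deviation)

Nash equilibrium: (C, Z)

Work:
Best responses:
  P1 vs X: payoffs [1, 1, 0] → best response A/B (payoff 1)
  P1 vs Y: payoffs [3, 2, 0] → best response A (payoff 3)
  P1 vs Z: payoffs [2, 0, 4] → best response C (payoff 4)
  P2 vs A: payoffs [1, 0, 4] → best response Z (payoff 4)
  P2 vs B: payoffs [0, 3, 4] → best response Z (payoff 4)
  P2 vs C: payoffs [0, 0, 1] → best response Z (payoff 1)
Mutual best responses: (C,Z) → Nash equilibria.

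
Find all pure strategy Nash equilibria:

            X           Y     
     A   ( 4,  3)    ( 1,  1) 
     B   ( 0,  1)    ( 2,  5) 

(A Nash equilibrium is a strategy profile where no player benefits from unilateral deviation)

Nash equilibrium: (A, X), (B, Y)

Work:
Best responses:
  P1 vs X: payoffs [4, 0] → best response A (payoff 4)
  P1 vs Y: payoffs [1, 2] → best response B (payoff 2)
  P2 vs A: payoffs [3, 1] → best response X (payoff 3)
  P2 vs B: payoffs [1, 5] → best response Y (payoff 5)
Mutual best responses: (A,X), (B,Y) → Nash equilibria.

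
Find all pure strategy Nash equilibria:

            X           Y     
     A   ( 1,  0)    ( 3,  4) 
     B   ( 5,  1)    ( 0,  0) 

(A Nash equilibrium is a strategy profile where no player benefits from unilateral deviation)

Nash equilibrium: (A, Y), (B, X)

Work:
Best responses:
  P1 vs X: payoffs [1, 5] → best response B (payoff 5)
  P1 vs Y: payoffs [3, 0] → best response A (payoff 3)
  P2 vs A: payoffs [0, 4] → best response Y (payoff 4)
  P2 vs B: payoffs [1, 0] → best response X (payoff 1)
Mutual best responses: (A,Y), (B,X) → Nash equilibria.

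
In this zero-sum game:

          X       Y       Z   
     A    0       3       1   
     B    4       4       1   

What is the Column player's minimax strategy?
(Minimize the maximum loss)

Column should play Z, value = 1

Work:
Column player minimizes Row's maximum payoff:
Column X: max payoff to Row = 4
Column Y: max payoff to Row = 4
Column Z: max payoff to Row = 1
Minimum is 1, achieved by column Z.
Minimax strategy: Z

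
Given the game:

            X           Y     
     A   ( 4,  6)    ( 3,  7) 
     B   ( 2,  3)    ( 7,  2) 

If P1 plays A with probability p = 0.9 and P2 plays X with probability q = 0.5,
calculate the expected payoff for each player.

E[P1] = 3.6, E[P2] = 6.1

Work:
E[P1] = p·q·π₁(A,X) + p·(1-q)·π₁(A,Y) + (1-p)·q·π₁(B,X) + (1-p)·(1-q)·π₁(B,Y)
= 0.9·0.5·4 + 0.9·0.5·3 + 0.1·0.5·2 + 0.1·0.5·7
= 3.6

E[P2] = 6.1 (similar calculation)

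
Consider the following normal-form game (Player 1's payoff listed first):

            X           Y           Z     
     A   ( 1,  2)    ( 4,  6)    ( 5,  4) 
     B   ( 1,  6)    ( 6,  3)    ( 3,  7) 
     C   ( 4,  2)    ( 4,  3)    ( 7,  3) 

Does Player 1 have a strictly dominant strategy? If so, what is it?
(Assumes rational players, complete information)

No strictly dominant strategy exists for Player 1

Work:
A strategy strictly dominates another if it gives a strictly higher payoff against every opponent action. Compare each pair of P1's strategies column-by-column:
  A vs B: [1 vs 1, 4 vs 6, 5 vs 3] → A does not strictly dominate B (column X: 1 ≤ 1)
  A vs C: [1 vs 4, 4 vs 4, 5 vs 7] → A does not strictly dominate C (column X: 1 ≤ 4)
  B vs A: [1 vs 1, 6 vs 4, 3 vs 5] → B does not strictly dominate A (column X: 1 ≤ 1)
  B vs C: [1 vs 4, 6 vs 4, 3 vs 7] → B does not strictly dominate C (column X: 1 ≤ 4)
  C vs A: [4 vs 1, 4 vs 4, 7 vs 5] → C does not strictly dominate A (column Y: 4 ≤ 4)
  C vs B: [4 vs 1, 4 vs 6, 7 vs 3] → C does not strictly dominate B (column Y: 4 ≤ 6)
No single strategy strictly dominates all others → no strictly dominant strategy.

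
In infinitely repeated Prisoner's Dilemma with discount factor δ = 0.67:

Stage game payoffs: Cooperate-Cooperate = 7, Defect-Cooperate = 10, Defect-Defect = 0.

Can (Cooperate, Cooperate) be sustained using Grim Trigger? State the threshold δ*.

δ* = 0.3; since δ = 0.67 ≥ 0.3, cooperation can be sustained

Work:
For Grim Trigger:
Cooperate forever: 7/(1-δ)
Defect then punished: 10 + 0·δ/(1-δ)
Need: 7/(1-δ) ≥ 10 + 0·δ/(1-δ)
Solving: δ ≥ (T-R)/(T-P) = (10-7)/(10-0) = 0.3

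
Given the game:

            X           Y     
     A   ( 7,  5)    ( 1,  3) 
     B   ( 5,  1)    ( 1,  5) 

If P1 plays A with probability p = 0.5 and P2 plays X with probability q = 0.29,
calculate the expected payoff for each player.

E[P1] = 2.45, E[P2] = 3.71

Work:
E[P1] = p·q·π₁(A,X) + p·(1-q)·π₁(A,Y) + (1-p)·q·π₁(B,X) + (1-p)·(1-q)·π₁(B,Y)
= 0.5·0.29·7 + 0.5·0.71·1 + 0.5·0.29·5 + 0.5·0.71·1
= 2.45

E[P2] = 3.71 (similar calculation)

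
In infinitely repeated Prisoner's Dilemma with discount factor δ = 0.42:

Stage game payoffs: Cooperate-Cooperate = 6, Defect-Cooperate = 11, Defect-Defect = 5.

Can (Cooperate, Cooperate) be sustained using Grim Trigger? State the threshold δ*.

δ* = 0.8333; since δ = 0.42 < 0.8333, cooperation cannot be sustained

Work:
For Grim Trigger:
Cooperate forever: 6/(1-δ)
Defect then punished: 11 + 5·δ/(1-δ)
Need: 6/(1-δ) ≥ 11 + 5·δ/(1-δ)
Solving: δ ≥ (T-R)/(T-P) = (11-6)/(11-5) = 0.8333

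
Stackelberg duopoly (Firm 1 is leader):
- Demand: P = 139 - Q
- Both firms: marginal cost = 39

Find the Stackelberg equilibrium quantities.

q₁* (leader) = 50.0, q₂* (follower) = 25.0

Work:
Follower's reaction: q₂ = (a - c - q₁)/2
Leader substitutes: π₁ = q₁·(a - q₁ - (a-c-q₁)/2 - c)
FOC: q₁* = (139 - 39)/2 = 50.00
Then: q₂* = (139 - 39 - 50.0)/2 = 25.00
Leader has first-mover advantage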